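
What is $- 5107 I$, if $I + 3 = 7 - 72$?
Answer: $347276$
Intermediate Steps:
$I = -68$ ($I = -3 + \left(7 - 72\right) = -3 - 65 = -68$)
$- 5107 I = \left(-5107\right) \left(-68\right) = 347276$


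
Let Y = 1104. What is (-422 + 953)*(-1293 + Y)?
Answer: -100359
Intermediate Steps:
(-422 + 953)*(-1293 + Y) = (-422 + 953)*(-1293 + 1104) = 531*(-189) = -100359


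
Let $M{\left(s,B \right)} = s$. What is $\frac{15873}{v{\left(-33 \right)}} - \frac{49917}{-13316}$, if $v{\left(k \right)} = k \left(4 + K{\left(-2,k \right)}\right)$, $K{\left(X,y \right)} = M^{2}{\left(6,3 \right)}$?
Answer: $- \frac{1102079}{133160} \approx -8.2764$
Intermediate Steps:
$K{\left(X,y \right)} = 36$ ($K{\left(X,y \right)} = 6^{2} = 36$)
$v{\left(k \right)} = 40 k$ ($v{\left(k \right)} = k \left(4 + 36\right) = k 40 = 40 k$)
$\frac{15873}{v{\left(-33 \right)}} - \frac{49917}{-13316} = \frac{15873}{40 \left(-33\right)} - \frac{49917}{-13316} = \frac{15873}{-1320} - - \frac{49917}{13316} = 15873 \left(- \frac{1}{1320}\right) + \frac{49917}{13316} = - \frac{481}{40} + \frac{49917}{13316} = - \frac{1102079}{133160}$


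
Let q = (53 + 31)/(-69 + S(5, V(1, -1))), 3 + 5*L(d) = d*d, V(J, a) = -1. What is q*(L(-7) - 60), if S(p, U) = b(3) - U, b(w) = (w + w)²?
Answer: 2667/20 ≈ 133.35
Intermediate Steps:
b(w) = 4*w² (b(w) = (2*w)² = 4*w²)
S(p, U) = 36 - U (S(p, U) = 4*3² - U = 4*9 - U = 36 - U)
L(d) = -⅗ + d²/5 (L(d) = -⅗ + (d*d)/5 = -⅗ + d²/5)
q = -21/8 (q = (53 + 31)/(-69 + (36 - 1*(-1))) = 84/(-69 + (36 + 1)) = 84/(-69 + 37) = 84/(-32) = 84*(-1/32) = -21/8 ≈ -2.6250)
q*(L(-7) - 60) = -21*((-⅗ + (⅕)*(-7)²) - 60)/8 = -21*((-⅗ + (⅕)*49) - 60)/8 = -21*((-⅗ + 49/5) - 60)/8 = -21*(46/5 - 60)/8 = -21/8*(-254/5) = 2667/20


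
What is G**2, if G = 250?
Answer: 62500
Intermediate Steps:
G**2 = 250**2 = 62500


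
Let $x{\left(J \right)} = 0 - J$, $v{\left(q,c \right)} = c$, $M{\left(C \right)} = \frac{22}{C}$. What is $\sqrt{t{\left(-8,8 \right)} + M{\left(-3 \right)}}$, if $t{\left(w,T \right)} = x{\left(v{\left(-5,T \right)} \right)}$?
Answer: $\frac{i \sqrt{138}}{3} \approx 3.9158 i$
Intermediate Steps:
$x{\left(J \right)} = - J$
$t{\left(w,T \right)} = - T$
$\sqrt{t{\left(-8,8 \right)} + M{\left(-3 \right)}} = \sqrt{\left(-1\right) 8 + \frac{22}{-3}} = \sqrt{-8 + 22 \left(- \frac{1}{3}\right)} = \sqrt{-8 - \frac{22}{3}} = \sqrt{- \frac{46}{3}} = \frac{i \sqrt{138}}{3}$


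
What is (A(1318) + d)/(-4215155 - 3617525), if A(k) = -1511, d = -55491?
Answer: 28501/3916340 ≈ 0.0072775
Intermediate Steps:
(A(1318) + d)/(-4215155 - 3617525) = (-1511 - 55491)/(-4215155 - 3617525) = -57002/(-7832680) = -57002*(-1/7832680) = 28501/3916340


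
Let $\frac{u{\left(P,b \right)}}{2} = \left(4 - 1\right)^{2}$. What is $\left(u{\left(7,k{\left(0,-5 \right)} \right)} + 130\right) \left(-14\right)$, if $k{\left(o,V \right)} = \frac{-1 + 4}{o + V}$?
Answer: $-2072$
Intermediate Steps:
$k{\left(o,V \right)} = \frac{3}{V + o}$
$u{\left(P,b \right)} = 18$ ($u{\left(P,b \right)} = 2 \left(4 - 1\right)^{2} = 2 \cdot 3^{2} = 2 \cdot 9 = 18$)
$\left(u{\left(7,k{\left(0,-5 \right)} \right)} + 130\right) \left(-14\right) = \left(18 + 130\right) \left(-14\right) = 148 \left(-14\right) = -2072$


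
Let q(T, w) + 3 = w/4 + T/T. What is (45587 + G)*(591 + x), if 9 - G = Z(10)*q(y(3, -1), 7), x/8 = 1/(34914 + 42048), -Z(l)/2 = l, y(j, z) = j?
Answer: 345614353175/12827 ≈ 2.6944e+7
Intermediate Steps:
Z(l) = -2*l
q(T, w) = -2 + w/4 (q(T, w) = -3 + (w/4 + T/T) = -3 + (w*(1/4) + 1) = -3 + (w/4 + 1) = -3 + (1 + w/4) = -2 + w/4)
x = 4/38481 (x = 8/(34914 + 42048) = 8/76962 = 8*(1/76962) = 4/38481 ≈ 0.00010395)
G = 4 (G = 9 - (-2*10)*(-2 + (1/4)*7) = 9 - (-20)*(-2 + 7/4) = 9 - (-20)*(-1)/4 = 9 - 1*5 = 9 - 5 = 4)
(45587 + G)*(591 + x) = (45587 + 4)*(591 + 4/38481) = 45591*(22742275/38481) = 345614353175/12827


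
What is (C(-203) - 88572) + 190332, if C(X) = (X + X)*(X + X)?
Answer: 266596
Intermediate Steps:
C(X) = 4*X² (C(X) = (2*X)*(2*X) = 4*X²)
(C(-203) - 88572) + 190332 = (4*(-203)² - 88572) + 190332 = (4*41209 - 88572) + 190332 = (164836 - 88572) + 190332 = 76264 + 190332 = 266596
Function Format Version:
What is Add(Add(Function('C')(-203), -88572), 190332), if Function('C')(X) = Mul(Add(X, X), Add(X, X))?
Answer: 266596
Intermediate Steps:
Function('C')(X) = Mul(4, Pow(X, 2)) (Function('C')(X) = Mul(Mul(2, X), Mul(2, X)) = Mul(4, Pow(X, 2)))
Add(Add(Function('C')(-203), -88572), 190332) = Add(Add(Mul(4, Pow(-203, 2)), -88572), 190332) = Add(Add(Mul(4, 41209), -88572), 190332) = Add(Add(164836, -88572), 190332) = Add(76264, 190332) = 266596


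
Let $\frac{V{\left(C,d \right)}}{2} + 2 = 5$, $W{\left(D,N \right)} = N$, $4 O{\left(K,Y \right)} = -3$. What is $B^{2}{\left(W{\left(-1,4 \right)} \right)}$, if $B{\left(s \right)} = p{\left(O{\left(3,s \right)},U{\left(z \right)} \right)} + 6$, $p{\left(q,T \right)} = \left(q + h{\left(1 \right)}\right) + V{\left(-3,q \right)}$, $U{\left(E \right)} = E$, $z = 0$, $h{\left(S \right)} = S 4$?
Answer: $\frac{3721}{16} \approx 232.56$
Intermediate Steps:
$O{\left(K,Y \right)} = - \frac{3}{4}$ ($O{\left(K,Y \right)} = \frac{1}{4} \left(-3\right) = - \frac{3}{4}$)
$h{\left(S \right)} = 4 S$
$V{\left(C,d \right)} = 6$ ($V{\left(C,d \right)} = -4 + 2 \cdot 5 = -4 + 10 = 6$)
$p{\left(q,T \right)} = 10 + q$ ($p{\left(q,T \right)} = \left(q + 4 \cdot 1\right) + 6 = \left(q + 4\right) + 6 = \left(4 + q\right) + 6 = 10 + q$)
$B{\left(s \right)} = \frac{61}{4}$ ($B{\left(s \right)} = \left(10 - \frac{3}{4}\right) + 6 = \frac{37}{4} + 6 = \frac{61}{4}$)
$B^{2}{\left(W{\left(-1,4 \right)} \right)} = \left(\frac{61}{4}\right)^{2} = \frac{3721}{16}$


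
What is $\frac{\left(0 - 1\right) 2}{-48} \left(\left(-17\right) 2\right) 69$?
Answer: $- \frac{391}{4} \approx -97.75$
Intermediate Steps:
$\frac{\left(0 - 1\right) 2}{-48} \left(\left(-17\right) 2\right) 69 = \left(-1\right) 2 \left(- \frac{1}{48}\right) \left(-34\right) 69 = \left(-2\right) \left(- \frac{1}{48}\right) \left(-34\right) 69 = \frac{1}{24} \left(-34\right) 69 = \left(- \frac{17}{12}\right) 69 = - \frac{391}{4}$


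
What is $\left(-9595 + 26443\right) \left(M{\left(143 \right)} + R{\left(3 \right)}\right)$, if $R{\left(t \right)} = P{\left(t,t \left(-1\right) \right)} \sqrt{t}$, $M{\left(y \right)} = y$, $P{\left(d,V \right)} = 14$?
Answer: $2409264 + 235872 \sqrt{3} \approx 2.8178 \cdot 10^{6}$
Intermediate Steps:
$R{\left(t \right)} = 14 \sqrt{t}$
$\left(-9595 + 26443\right) \left(M{\left(143 \right)} + R{\left(3 \right)}\right) = \left(-9595 + 26443\right) \left(143 + 14 \sqrt{3}\right) = 16848 \left(143 + 14 \sqrt{3}\right) = 2409264 + 235872 \sqrt{3}$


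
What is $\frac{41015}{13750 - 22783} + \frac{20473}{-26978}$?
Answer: $- \frac{1291435279}{243692274} \approx -5.2995$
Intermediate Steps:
$\frac{41015}{13750 - 22783} + \frac{20473}{-26978} = \frac{41015}{13750 - 22783} + 20473 \left(- \frac{1}{26978}\right) = \frac{41015}{-9033} - \frac{20473}{26978} = 41015 \left(- \frac{1}{9033}\right) - \frac{20473}{26978} = - \frac{41015}{9033} - \frac{20473}{26978} = - \frac{1291435279}{243692274}$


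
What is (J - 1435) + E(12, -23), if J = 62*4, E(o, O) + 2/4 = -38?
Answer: -2451/2 ≈ -1225.5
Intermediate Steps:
E(o, O) = -77/2 (E(o, O) = -1/2 - 38 = -77/2)
J = 248
(J - 1435) + E(12, -23) = (248 - 1435) - 77/2 = -1187 - 77/2 = -2451/2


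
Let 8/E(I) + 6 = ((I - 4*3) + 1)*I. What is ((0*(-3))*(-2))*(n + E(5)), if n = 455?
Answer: 0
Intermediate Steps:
E(I) = 8/(-6 + I*(-11 + I)) (E(I) = 8/(-6 + ((I - 4*3) + 1)*I) = 8/(-6 + ((I - 12) + 1)*I) = 8/(-6 + ((-12 + I) + 1)*I) = 8/(-6 + (-11 + I)*I) = 8/(-6 + I*(-11 + I)))
((0*(-3))*(-2))*(n + E(5)) = ((0*(-3))*(-2))*(455 + 8/(-6 + 5² - 11*5)) = (0*(-2))*(455 + 8/(-6 + 25 - 55)) = 0*(455 + 8/(-36)) = 0*(455 + 8*(-1/36)) = 0*(455 - 2/9) = 0*(4093/9) = 0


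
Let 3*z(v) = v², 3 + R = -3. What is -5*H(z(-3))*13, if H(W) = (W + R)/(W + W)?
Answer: 65/2 ≈ 32.500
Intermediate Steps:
R = -6 (R = -3 - 3 = -6)
z(v) = v²/3
H(W) = (-6 + W)/(2*W) (H(W) = (W - 6)/(W + W) = (-6 + W)/((2*W)) = (-6 + W)*(1/(2*W)) = (-6 + W)/(2*W))
-5*H(z(-3))*13 = -5*(-6 + (⅓)*(-3)²)/(2*((⅓)*(-3)²))*13 = -5*(-6 + (⅓)*9)/(2*((⅓)*9))*13 = -5*(-6 + 3)/(2*3)*13 = -5*(-3)/(2*3)*13 = -5*(-½)*13 = (5/2)*13 = 65/2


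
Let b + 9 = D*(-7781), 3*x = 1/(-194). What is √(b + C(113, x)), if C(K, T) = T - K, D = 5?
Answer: I*√13219382130/582 ≈ 197.55*I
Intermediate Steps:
x = -1/582 (x = (⅓)/(-194) = (⅓)*(-1/194) = -1/582 ≈ -0.0017182)
b = -38914 (b = -9 + 5*(-7781) = -9 - 38905 = -38914)
√(b + C(113, x)) = √(-38914 + (-1/582 - 1*113)) = √(-38914 + (-1/582 - 113)) = √(-38914 - 65767/582) = √(-22713715/582) = I*√13219382130/582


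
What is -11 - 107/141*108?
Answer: -4369/47 ≈ -92.957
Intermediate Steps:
-11 - 107/141*108 = -11 - 3852/47 = -4369/47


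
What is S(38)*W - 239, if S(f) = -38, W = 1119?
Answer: -42761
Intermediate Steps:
S(38)*W - 239 = -38*1119 - 239 = -42522 - 239 = -42761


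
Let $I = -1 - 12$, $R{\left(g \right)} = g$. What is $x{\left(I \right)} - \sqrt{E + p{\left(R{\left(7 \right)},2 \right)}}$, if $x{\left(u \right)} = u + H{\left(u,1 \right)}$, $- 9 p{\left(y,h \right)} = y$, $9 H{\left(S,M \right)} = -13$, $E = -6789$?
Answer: $- \frac{130}{9} - \frac{2 i \sqrt{15277}}{3} \approx -14.444 - 82.4 i$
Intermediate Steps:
$H{\left(S,M \right)} = - \frac{13}{9}$ ($H{\left(S,M \right)} = \frac{1}{9} \left(-13\right) = - \frac{13}{9}$)
$I = -13$ ($I = -1 - 12 = -13$)
$p{\left(y,h \right)} = - \frac{y}{9}$
$x{\left(u \right)} = - \frac{13}{9} + u$ ($x{\left(u \right)} = u - \frac{13}{9} = - \frac{13}{9} + u$)
$x{\left(I \right)} - \sqrt{E + p{\left(R{\left(7 \right)},2 \right)}} = \left(- \frac{13}{9} - 13\right) - \sqrt{-6789 - \frac{7}{9}} = - \frac{130}{9} - \sqrt{-6789 - \frac{7}{9}} = - \frac{130}{9} - \sqrt{- \frac{61108}{9}} = - \frac{130}{9} - \frac{2 i \sqrt{15277}}{3}$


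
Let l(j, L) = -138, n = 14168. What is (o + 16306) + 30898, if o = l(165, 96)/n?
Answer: 14538829/308 ≈ 47204.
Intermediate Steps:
o = -3/308 (o = -138/14168 = -138*1/14168 = -3/308 ≈ -0.0097403)
(o + 16306) + 30898 = (-3/308 + 16306) + 30898 = 5022245/308 + 30898 = 14538829/308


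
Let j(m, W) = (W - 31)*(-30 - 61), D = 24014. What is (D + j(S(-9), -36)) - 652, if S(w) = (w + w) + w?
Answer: 29459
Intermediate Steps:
S(w) = 3*w (S(w) = 2*w + w = 3*w)
j(m, W) = 2821 - 91*W (j(m, W) = (-31 + W)*(-91) = 2821 - 91*W)
(D + j(S(-9), -36)) - 652 = (24014 + (2821 - 91*(-36))) - 652 = (24014 + (2821 + 3276)) - 652 = (24014 + 6097) - 652 = 30111 - 652 = 29459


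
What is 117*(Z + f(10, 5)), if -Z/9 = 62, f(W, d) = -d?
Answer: -65871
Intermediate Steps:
Z = -558 (Z = -9*62 = -558)
117*(Z + f(10, 5)) = 117*(-558 - 1*5) = 117*(-558 - 5) = 117*(-563) = -65871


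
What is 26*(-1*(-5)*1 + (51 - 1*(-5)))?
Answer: 1586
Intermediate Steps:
26*(-1*(-5)*1 + (51 - 1*(-5))) = 26*(5*1 + (51 + 5)) = 26*(5 + 56) = 26*61 = 1586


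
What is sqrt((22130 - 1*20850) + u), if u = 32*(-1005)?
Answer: 4*I*sqrt(1930) ≈ 175.73*I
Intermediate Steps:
u = -32160
sqrt((22130 - 1*20850) + u) = sqrt((22130 - 1*20850) - 32160) = sqrt((22130 - 20850) - 32160) = sqrt(1280 - 32160) = sqrt(-30880) = 4*I*sqrt(1930)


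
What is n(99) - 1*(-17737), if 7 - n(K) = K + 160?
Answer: 17485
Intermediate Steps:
n(K) = -153 - K (n(K) = 7 - (K + 160) = 7 - (160 + K) = 7 + (-160 - K) = -153 - K)
n(99) - 1*(-17737) = (-153 - 1*99) - 1*(-17737) = (-153 - 99) + 17737 = -252 + 17737 = 17485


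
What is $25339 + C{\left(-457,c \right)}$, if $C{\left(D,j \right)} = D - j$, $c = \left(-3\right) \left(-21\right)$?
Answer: $24819$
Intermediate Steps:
$c = 63$
$25339 + C{\left(-457,c \right)} = 25339 - 520 = 24819$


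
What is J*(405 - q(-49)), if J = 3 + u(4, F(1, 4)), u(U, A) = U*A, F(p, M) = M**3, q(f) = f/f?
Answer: 104636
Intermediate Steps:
q(f) = 1
u(U, A) = A*U
J = 259 (J = 3 + 4**3*4 = 3 + 64*4 = 3 + 256 = 259)
J*(405 - q(-49)) = 259*(405 - 1*1) = 259*(405 - 1) = 259*404 = 104636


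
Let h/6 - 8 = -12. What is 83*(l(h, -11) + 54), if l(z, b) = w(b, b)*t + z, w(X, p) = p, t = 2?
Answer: 664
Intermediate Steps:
h = -24 (h = 48 + 6*(-12) = 48 - 72 = -24)
l(z, b) = z + 2*b (l(z, b) = b*2 + z = 2*b + z = z + 2*b)
83*(l(h, -11) + 54) = 83*((-24 + 2*(-11)) + 54) = 83*((-24 - 22) + 54) = 83*(-46 + 54) = 83*8 = 664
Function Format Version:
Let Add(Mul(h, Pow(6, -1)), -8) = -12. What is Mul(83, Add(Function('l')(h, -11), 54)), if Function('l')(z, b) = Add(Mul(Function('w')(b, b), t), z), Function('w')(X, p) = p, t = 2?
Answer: 664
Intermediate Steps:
h = -24 (h = Add(48, Mul(6, -12)) = Add(48, -72) = -24)
Function('l')(z, b) = Add(z, Mul(2, b)) (Function('l')(z, b) = Add(Mul(b, 2), z) = Add(Mul(2, b), z) = Add(z, Mul(2, b)))
Mul(83, Add(Function('l')(h, -11), 54)) = Mul(83, Add(Add(-24, Mul(2, -11)), 54)) = Mul(83, Add(Add(-24, -22), 54)) = Mul(83, Add(-46, 54)) = Mul(83, 8) = 664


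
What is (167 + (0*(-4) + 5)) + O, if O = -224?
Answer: -52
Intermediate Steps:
(167 + (0*(-4) + 5)) + O = (167 + (0*(-4) + 5)) - 224 = (167 + (0 + 5)) - 224 = (167 + 5) - 224 = 172 - 224 = -52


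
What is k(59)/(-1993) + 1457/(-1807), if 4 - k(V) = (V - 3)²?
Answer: 2755723/3601351 ≈ 0.76519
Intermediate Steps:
k(V) = 4 - (-3 + V)² (k(V) = 4 - (V - 3)² = 4 - (-3 + V)²)
k(59)/(-1993) + 1457/(-1807) = (4 - (-3 + 59)²)/(-1993) + 1457/(-1807) = (4 - 1*56²)*(-1/1993) + 1457*(-1/1807) = (4 - 1*3136)*(-1/1993) - 1457/1807 = (4 - 3136)*(-1/1993) - 1457/1807 = -3132*(-1/1993) - 1457/1807 = 3132/1993 - 1457/1807 = 2755723/3601351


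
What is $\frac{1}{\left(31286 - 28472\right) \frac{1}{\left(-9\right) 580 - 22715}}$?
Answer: $- \frac{27935}{2814} \approx -9.9272$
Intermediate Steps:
$\frac{1}{\left(31286 - 28472\right) \frac{1}{\left(-9\right) 580 - 22715}} = \frac{1}{2814 \frac{1}{-5220 - 22715}} = \frac{1}{2814 \frac{1}{-27935}} = \frac{1}{2814 \left(- \frac{1}{27935}\right)} = \frac{1}{- \frac{2814}{27935}} = - \frac{27935}{2814}$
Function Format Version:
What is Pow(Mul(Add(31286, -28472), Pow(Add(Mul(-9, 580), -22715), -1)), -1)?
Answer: Rational(-27935, 2814) ≈ -9.9272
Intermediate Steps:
Pow(Mul(Add(31286, -28472), Pow(Add(Mul(-9, 580), -22715), -1)), -1) = Pow(Mul(2814, Pow(Add(-5220, -22715), -1)), -1) = Pow(Mul(2814, Pow(-27935, -1)), -1) = Pow(Mul(2814, Rational(-1, 27935)), -1) = Pow(Rational(-2814, 27935), -1) = Rational(-27935, 2814)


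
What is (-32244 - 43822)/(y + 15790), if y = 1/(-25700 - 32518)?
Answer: -4428410388/919262219 ≈ -4.8174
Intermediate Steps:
y = -1/58218 (y = 1/(-58218) = -1/58218 ≈ -1.7177e-5)
(-32244 - 43822)/(y + 15790) = (-32244 - 43822)/(-1/58218 + 15790) = -76066/919262219/58218 = -76066*58218/919262219 = -4428410388/919262219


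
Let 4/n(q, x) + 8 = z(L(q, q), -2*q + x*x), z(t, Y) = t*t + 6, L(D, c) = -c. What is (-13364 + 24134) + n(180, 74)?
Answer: 174463232/16199 ≈ 10770.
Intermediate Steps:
z(t, Y) = 6 + t² (z(t, Y) = t² + 6 = 6 + t²)
n(q, x) = 4/(-2 + q²) (n(q, x) = 4/(-8 + (6 + (-q)²)) = 4/(-8 + (6 + q²)) = 4/(-2 + q²))
(-13364 + 24134) + n(180, 74) = (-13364 + 24134) + 4/(-2 + 180²) = 10770 + 4/(-2 + 32400) = 10770 + 4/32398 = 10770 + 4*(1/32398) = 10770 + 2/16199 = 174463232/16199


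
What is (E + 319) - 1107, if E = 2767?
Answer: 1979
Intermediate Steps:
(E + 319) - 1107 = (2767 + 319) - 1107 = 3086 - 1107 = 1979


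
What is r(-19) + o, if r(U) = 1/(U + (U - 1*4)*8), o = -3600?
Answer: -730801/203 ≈ -3600.0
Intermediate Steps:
r(U) = 1/(-32 + 9*U) (r(U) = 1/(U + (U - 4)*8) = 1/(U + (-4 + U)*8) = 1/(U + (-32 + 8*U)) = 1/(-32 + 9*U))
r(-19) + o = 1/(-32 + 9*(-19)) - 3600 = 1/(-32 - 171) - 3600 = 1/(-203) - 3600 = -1/203 - 3600 = -730801/203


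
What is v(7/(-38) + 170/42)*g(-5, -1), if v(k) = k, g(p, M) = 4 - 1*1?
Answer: 3083/266 ≈ 11.590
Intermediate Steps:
g(p, M) = 3 (g(p, M) = 4 - 1 = 3)
v(7/(-38) + 170/42)*g(-5, -1) = (7/(-38) + 170/42)*3 = (7*(-1/38) + 170*(1/42))*3 = (-7/38 + 85/21)*3 = (3083/798)*3 = 3083/266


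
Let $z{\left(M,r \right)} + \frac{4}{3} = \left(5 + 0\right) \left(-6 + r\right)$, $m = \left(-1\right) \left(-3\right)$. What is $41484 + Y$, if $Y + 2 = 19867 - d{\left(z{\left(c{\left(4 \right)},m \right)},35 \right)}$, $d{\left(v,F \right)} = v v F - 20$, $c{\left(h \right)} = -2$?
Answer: $\frac{468286}{9} \approx 52032.0$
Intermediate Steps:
$m = 3$
$z{\left(M,r \right)} = - \frac{94}{3} + 5 r$ ($z{\left(M,r \right)} = - \frac{4}{3} + \left(5 + 0\right) \left(-6 + r\right) = - \frac{4}{3} + 5 \left(-6 + r\right) = - \frac{4}{3} + \left(-30 + 5 r\right) = - \frac{94}{3} + 5 r$)
$d{\left(v,F \right)} = -20 + F v^{2}$ ($d{\left(v,F \right)} = v^{2} F - 20 = F v^{2} - 20 = -20 + F v^{2}$)
$Y = \frac{94930}{9}$ ($Y = -2 + \left(19867 - \left(-20 + 35 \left(- \frac{94}{3} + 5 \cdot 3\right)^{2}\right)\right) = -2 + \left(19867 - \left(-20 + 35 \left(- \frac{94}{3} + 15\right)^{2}\right)\right) = -2 + \left(19867 - \left(-20 + 35 \left(- \frac{49}{3}\right)^{2}\right)\right) = -2 + \left(19867 - \left(-20 + 35 \cdot \frac{2401}{9}\right)\right) = -2 + \left(19867 - \left(-20 + \frac{84035}{9}\right)\right) = -2 + \left(19867 - \frac{83855}{9}\right) = -2 + \frac{94948}{9} = \frac{94930}{9} \approx 10548.0$)
$41484 + Y = 41484 + \frac{94930}{9} = \frac{468286}{9}$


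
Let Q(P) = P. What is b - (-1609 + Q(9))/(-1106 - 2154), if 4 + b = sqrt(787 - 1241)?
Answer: -732/163 + I*sqrt(454) ≈ -4.4908 + 21.307*I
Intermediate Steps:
b = -4 + I*sqrt(454) (b = -4 + sqrt(787 - 1241) = -4 + sqrt(-454) = -4 + I*sqrt(454) ≈ -4.0 + 21.307*I)
b - (-1609 + Q(9))/(-1106 - 2154) = (-4 + I*sqrt(454)) - (-1609 + 9)/(-1106 - 2154) = (-4 + I*sqrt(454)) - (-1600)/(-3260) = (-4 + I*sqrt(454)) - (-1600)*(-1)/3260 = (-4 + I*sqrt(454)) - 1*80/163 = (-4 + I*sqrt(454)) - 80/163 = -732/163 + I*sqrt(454)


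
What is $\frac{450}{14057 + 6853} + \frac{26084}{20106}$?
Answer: $\frac{9241069}{7006941} \approx 1.3188$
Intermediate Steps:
$\frac{450}{14057 + 6853} + \frac{26084}{20106} = \frac{450}{20910} + 26084 \cdot \frac{1}{20106} = 450 \cdot \frac{1}{20910} + \frac{13042}{10053} = \frac{15}{697} + \frac{13042}{10053} = \frac{9241069}{7006941}$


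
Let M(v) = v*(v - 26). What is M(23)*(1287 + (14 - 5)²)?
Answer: -94392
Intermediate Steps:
M(v) = v*(-26 + v)
M(23)*(1287 + (14 - 5)²) = (23*(-26 + 23))*(1287 + (14 - 5)²) = (23*(-3))*(1287 + 9²) = -69*(1287 + 81) = -69*1368 = -94392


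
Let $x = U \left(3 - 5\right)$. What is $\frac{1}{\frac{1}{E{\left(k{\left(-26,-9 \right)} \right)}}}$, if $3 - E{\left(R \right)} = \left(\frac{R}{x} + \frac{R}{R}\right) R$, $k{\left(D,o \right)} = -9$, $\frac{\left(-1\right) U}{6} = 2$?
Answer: $\frac{69}{8} \approx 8.625$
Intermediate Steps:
$U = -12$ ($U = \left(-6\right) 2 = -12$)
$x = 24$ ($x = - 12 \left(3 - 5\right) = \left(-12\right) \left(-2\right) = 24$)
$E{\left(R \right)} = 3 - R \left(1 + \frac{R}{24}\right)$ ($E{\left(R \right)} = 3 - \left(\frac{R}{24} + \frac{R}{R}\right) R = 3 - \left(R \frac{1}{24} + 1\right) R = 3 - \left(\frac{R}{24} + 1\right) R = 3 - \left(1 + \frac{R}{24}\right) R = 3 - R \left(1 + \frac{R}{24}\right)$)
$\frac{1}{\frac{1}{E{\left(k{\left(-26,-9 \right)} \right)}}} = \frac{1}{\frac{1}{3 - -9 - \frac{\left(-9\right)^{2}}{24}}} = \frac{1}{\frac{1}{3 + 9 - \frac{27}{8}}} = \frac{1}{\frac{1}{\frac{69}{8}}} = \frac{1}{\frac{8}{69}} = \frac{69}{8}$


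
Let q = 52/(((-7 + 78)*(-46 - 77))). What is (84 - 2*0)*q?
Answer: -1456/2911 ≈ -0.50017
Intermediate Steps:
q = -52/8733 (q = 52/((71*(-123))) = 52/(-8733) = 52*(-1/8733) = -52/8733 ≈ -0.0059544)
(84 - 2*0)*q = (84 - 2*0)*(-52/8733) = (84 + 0)*(-52/8733) = 84*(-52/8733) = -1456/2911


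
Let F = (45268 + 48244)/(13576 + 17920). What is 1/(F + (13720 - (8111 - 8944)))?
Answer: 3937/57306850 ≈ 6.8700e-5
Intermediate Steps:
F = 11689/3937 (F = 93512/31496 = 93512*(1/31496) = 11689/3937 ≈ 2.9690)
1/(F + (13720 - (8111 - 8944))) = 1/(11689/3937 + (13720 - (8111 - 8944))) = 1/(11689/3937 + (13720 - 1*(-833))) = 1/(11689/3937 + (13720 + 833)) = 1/(11689/3937 + 14553) = 1/(57306850/3937) = 3937/57306850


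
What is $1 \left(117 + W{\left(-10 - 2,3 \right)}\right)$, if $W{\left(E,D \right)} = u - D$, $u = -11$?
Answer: $103$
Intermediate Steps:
$W{\left(E,D \right)} = -11 - D$
$1 \left(117 + W{\left(-10 - 2,3 \right)}\right) = 1 \left(117 - 14\right) = 1 \cdot 103 = 103$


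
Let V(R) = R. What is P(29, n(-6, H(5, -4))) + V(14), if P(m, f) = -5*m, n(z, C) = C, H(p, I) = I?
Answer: -131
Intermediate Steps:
P(29, n(-6, H(5, -4))) + V(14) = -5*29 + 14 = -145 + 14 = -131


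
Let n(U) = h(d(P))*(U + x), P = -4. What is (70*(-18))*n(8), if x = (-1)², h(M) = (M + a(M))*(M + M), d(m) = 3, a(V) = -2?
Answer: -68040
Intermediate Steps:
h(M) = 2*M*(-2 + M) (h(M) = (M - 2)*(M + M) = (-2 + M)*(2*M) = 2*M*(-2 + M))
x = 1
n(U) = 6 + 6*U (n(U) = (2*3*(-2 + 3))*(U + 1) = (2*3*1)*(1 + U) = 6*(1 + U) = 6 + 6*U)
(70*(-18))*n(8) = (70*(-18))*(6 + 6*8) = -1260*(6 + 48) = -1260*54 = -68040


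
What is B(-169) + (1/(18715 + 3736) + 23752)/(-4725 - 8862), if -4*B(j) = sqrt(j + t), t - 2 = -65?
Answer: -177752051/101680579 - I*sqrt(58)/2 ≈ -1.7481 - 3.8079*I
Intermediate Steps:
t = -63 (t = 2 - 65 = -63)
B(j) = -sqrt(-63 + j)/4 (B(j) = -sqrt(j - 63)/4 = -sqrt(-63 + j)/4)
B(-169) + (1/(18715 + 3736) + 23752)/(-4725 - 8862) = -sqrt(-63 - 169)/4 + (1/(18715 + 3736) + 23752)/(-4725 - 8862) = -I*sqrt(58)/2 + (1/22451 + 23752)/(-13587) = -I*sqrt(58)/2 + (1/22451 + 23752)*(-1/13587) = -I*sqrt(58)/2 + (533256153/22451)*(-1/13587) = -I*sqrt(58)/2 - 177752051/101680579 = -177752051/101680579 - I*sqrt(58)/2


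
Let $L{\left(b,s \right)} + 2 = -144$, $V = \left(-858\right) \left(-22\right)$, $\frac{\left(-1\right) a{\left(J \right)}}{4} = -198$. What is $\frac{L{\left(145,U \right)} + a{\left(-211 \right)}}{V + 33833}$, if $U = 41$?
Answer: $\frac{646}{52709} \approx 0.012256$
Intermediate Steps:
$a{\left(J \right)} = 792$ ($a{\left(J \right)} = \left(-4\right) \left(-198\right) = 792$)
$V = 18876$
$L{\left(b,s \right)} = -146$ ($L{\left(b,s \right)} = -2 - 144 = -146$)
$\frac{L{\left(145,U \right)} + a{\left(-211 \right)}}{V + 33833} = \frac{-146 + 792}{18876 + 33833} = \frac{646}{52709}$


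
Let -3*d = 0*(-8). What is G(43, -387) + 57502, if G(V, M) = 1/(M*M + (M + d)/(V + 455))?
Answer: 1429587410716/24861525 ≈ 57502.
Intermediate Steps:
d = 0 (d = -0*(-8) = -⅓*0 = 0)
G(V, M) = 1/(M² + M/(455 + V)) (G(V, M) = 1/(M*M + (M + 0)/(V + 455)) = 1/(M² + M/(455 + V)))
G(43, -387) + 57502 = (455 + 43)/((-387)*(1 + 455*(-387) - 387*43)) + 57502 = -1/387*498/(1 - 176085 - 16641) + 57502 = -1/387*498/(-192725) + 57502 = -1/387*(-1/192725)*498 + 57502 = 166/24861525 + 57502 = 1429587410716/24861525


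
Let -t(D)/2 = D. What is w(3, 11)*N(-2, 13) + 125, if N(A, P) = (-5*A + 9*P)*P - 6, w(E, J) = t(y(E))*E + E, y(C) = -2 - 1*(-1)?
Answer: 14930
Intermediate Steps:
y(C) = -1 (y(C) = -2 + 1 = -1)
t(D) = -2*D
w(E, J) = 3*E (w(E, J) = (-2*(-1))*E + E = 2*E + E = 3*E)
N(A, P) = -6 + P*(-5*A + 9*P) (N(A, P) = P*(-5*A + 9*P) - 6 = -6 + P*(-5*A + 9*P))
w(3, 11)*N(-2, 13) + 125 = (3*3)*(-6 + 9*13² - 5*(-2)*13) + 125 = 9*(-6 + 9*169 + 130) + 125 = 9*(-6 + 1521 + 130) + 125 = 9*1645 + 125 = 14805 + 125 = 14930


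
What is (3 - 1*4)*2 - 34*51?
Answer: -1736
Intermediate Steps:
(3 - 1*4)*2 - 34*51 = (3 - 4)*2 - 1734 = -1*2 - 1734 = -2 - 1734 = -1736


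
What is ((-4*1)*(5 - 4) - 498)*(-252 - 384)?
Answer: 319272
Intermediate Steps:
((-4*1)*(5 - 4) - 498)*(-252 - 384) = (-4*1 - 498)*(-636) = (-4 - 498)*(-636) = -502*(-636) = 319272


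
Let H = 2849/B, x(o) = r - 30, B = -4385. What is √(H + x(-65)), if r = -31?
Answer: I*√1185414590/4385 ≈ 7.8517*I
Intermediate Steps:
x(o) = -61 (x(o) = -31 - 30 = -61)
H = -2849/4385 (H = 2849/(-4385) = 2849*(-1/4385) = -2849/4385 ≈ -0.64971)
√(H + x(-65)) = √(-2849/4385 - 61) = √(-270334/4385) = I*√1185414590/4385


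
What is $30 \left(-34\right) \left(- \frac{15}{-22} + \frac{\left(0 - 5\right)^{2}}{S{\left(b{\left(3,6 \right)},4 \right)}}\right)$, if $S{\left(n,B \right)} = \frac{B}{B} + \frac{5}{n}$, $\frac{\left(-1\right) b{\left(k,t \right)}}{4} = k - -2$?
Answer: $- \frac{381650}{11} \approx -34695.0$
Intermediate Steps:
$b{\left(k,t \right)} = -8 - 4 k$ ($b{\left(k,t \right)} = - 4 \left(k - -2\right) = - 4 \left(k + 2\right) = - 4 \left(2 + k\right) = -8 - 4 k$)
$S{\left(n,B \right)} = 1 + \frac{5}{n}$
$30 \left(-34\right) \left(- \frac{15}{-22} + \frac{\left(0 - 5\right)^{2}}{S{\left(b{\left(3,6 \right)},4 \right)}}\right) = 30 \left(-34\right) \left(- \frac{15}{-22} + \frac{\left(0 - 5\right)^{2}}{\frac{1}{-8 - 12} \left(5 - 20\right)}\right) = - 1020 \left(\left(-15\right) \left(- \frac{1}{22}\right) + \frac{\left(-5\right)^{2}}{\frac{1}{-8 - 12} \left(5 - 20\right)}\right) = - 1020 \left(\frac{15}{22} + \frac{25}{\frac{1}{-20} \left(5 - 20\right)}\right) = - 1020 \left(\frac{15}{22} + \frac{25}{\left(- \frac{1}{20}\right) \left(-15\right)}\right) = - 1020 \left(\frac{15}{22} + \frac{25}{\frac{3}{4}}\right) = - 1020 \left(\frac{15}{22} + 25 \cdot \frac{4}{3}\right) = - 1020 \left(\frac{15}{22} + \frac{100}{3}\right) = \left(-1020\right) \frac{2245}{66} = - \frac{381650}{11}$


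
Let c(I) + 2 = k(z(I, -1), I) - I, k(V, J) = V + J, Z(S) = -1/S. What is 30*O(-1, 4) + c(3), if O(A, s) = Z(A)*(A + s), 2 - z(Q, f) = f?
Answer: 91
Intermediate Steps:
z(Q, f) = 2 - f
k(V, J) = J + V
O(A, s) = -(A + s)/A (O(A, s) = (-1/A)*(A + s) = -(A + s)/A)
c(I) = 1 (c(I) = -2 + ((I + (2 - 1*(-1))) - I) = -2 + ((I + (2 + 1)) - I) = -2 + ((I + 3) - I) = -2 + ((3 + I) - I) = -2 + 3 = 1)
30*O(-1, 4) + c(3) = 30*((-1*(-1) - 1*4)/(-1)) + 1 = 30*(-(1 - 4)) + 1 = 30*(-1*(-3)) + 1 = 30*3 + 1 = 90 + 1 = 91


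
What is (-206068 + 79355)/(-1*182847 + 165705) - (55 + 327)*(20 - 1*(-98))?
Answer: -772566079/17142 ≈ -45069.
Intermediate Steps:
(-206068 + 79355)/(-1*182847 + 165705) - (55 + 327)*(20 - 1*(-98)) = -126713/(-182847 + 165705) - 382*(20 + 98) = -126713/(-17142) - 382*118 = -126713*(-1/17142) - 1*45076 = 126713/17142 - 45076 = -772566079/17142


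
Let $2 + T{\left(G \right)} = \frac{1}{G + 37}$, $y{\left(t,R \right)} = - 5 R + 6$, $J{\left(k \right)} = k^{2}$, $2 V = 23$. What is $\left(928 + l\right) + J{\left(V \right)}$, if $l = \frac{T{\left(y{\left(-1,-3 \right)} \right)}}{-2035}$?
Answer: $\frac{50056569}{47212} \approx 1060.3$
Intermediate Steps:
$V = \frac{23}{2}$ ($V = \frac{1}{2} \cdot 23 = \frac{23}{2} \approx 11.5$)
$y{\left(t,R \right)} = 6 - 5 R$
$T{\left(G \right)} = -2 + \frac{1}{37 + G}$ ($T{\left(G \right)} = -2 + \frac{1}{G + 37} = -2 + \frac{1}{37 + G}$)
$l = \frac{23}{23606}$ ($l = \frac{\frac{1}{37 + \left(6 - -15\right)} \left(-73 - 2 \left(6 - -15\right)\right)}{-2035} = \frac{-73 - 2 \left(6 + 15\right)}{37 + \left(6 + 15\right)} \left(- \frac{1}{2035}\right) = \frac{-73 - 42}{37 + 21} \left(- \frac{1}{2035}\right) = \frac{-73 - 42}{58} \left(- \frac{1}{2035}\right) = \frac{1}{58} \left(-115\right) \left(- \frac{1}{2035}\right) = \left(- \frac{115}{58}\right) \left(- \frac{1}{2035}\right) = \frac{23}{23606} \approx 0.00097433$)
$\left(928 + l\right) + J{\left(V \right)} = \left(928 + \frac{23}{23606}\right) + \left(\frac{23}{2}\right)^{2} = \frac{21906391}{23606} + \frac{529}{4} = \frac{50056569}{47212}$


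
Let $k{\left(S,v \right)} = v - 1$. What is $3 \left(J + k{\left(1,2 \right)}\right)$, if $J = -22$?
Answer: $-63$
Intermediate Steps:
$k{\left(S,v \right)} = -1 + v$
$3 \left(J + k{\left(1,2 \right)}\right) = 3 \left(-22 + \left(-1 + 2\right)\right) = 3 \left(-22 + 1\right) = 3 \left(-21\right) = -63$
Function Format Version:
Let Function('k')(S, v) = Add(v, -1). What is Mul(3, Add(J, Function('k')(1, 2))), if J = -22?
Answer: -63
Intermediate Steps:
Function('k')(S, v) = Add(-1, v)
Mul(3, Add(J, Function('k')(1, 2))) = Mul(3, Add(-22, Add(-1, 2))) = Mul(3, Add(-22, 1)) = Mul(3, -21) = -63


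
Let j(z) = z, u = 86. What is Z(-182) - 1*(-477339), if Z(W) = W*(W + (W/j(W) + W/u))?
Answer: 21958645/43 ≈ 5.1067e+5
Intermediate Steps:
Z(W) = W*(1 + 87*W/86) (Z(W) = W*(W + (W/W + W/86)) = W*(W + (1 + W*(1/86))) = W*(W + (1 + W/86)) = W*(1 + 87*W/86))
Z(-182) - 1*(-477339) = (1/86)*(-182)*(86 + 87*(-182)) - 1*(-477339) = (1/86)*(-182)*(86 - 15834) + 477339 = (1/86)*(-182)*(-15748) + 477339 = 1433068/43 + 477339 = 21958645/43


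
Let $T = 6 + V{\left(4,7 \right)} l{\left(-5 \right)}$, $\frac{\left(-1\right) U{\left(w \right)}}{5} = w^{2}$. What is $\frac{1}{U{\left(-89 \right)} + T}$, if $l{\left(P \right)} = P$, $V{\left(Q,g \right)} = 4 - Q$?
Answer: $- \frac{1}{39599} \approx -2.5253 \cdot 10^{-5}$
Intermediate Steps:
$U{\left(w \right)} = - 5 w^{2}$
$T = 6$ ($T = 6 + \left(4 - 4\right) \left(-5\right) = 6 + 0 \left(-5\right) = 6 + 0 = 6$)
$\frac{1}{U{\left(-89 \right)} + T} = \frac{1}{- 5 \left(-89\right)^{2} + 6} = \frac{1}{\left(-5\right) 7921 + 6} = \frac{1}{-39605 + 6} = \frac{1}{-39599} = - \frac{1}{39599}$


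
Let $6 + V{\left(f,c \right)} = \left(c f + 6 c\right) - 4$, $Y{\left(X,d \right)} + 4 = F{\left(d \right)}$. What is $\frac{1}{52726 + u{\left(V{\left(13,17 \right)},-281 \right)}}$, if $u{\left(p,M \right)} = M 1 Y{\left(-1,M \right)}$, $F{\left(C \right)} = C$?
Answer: $\frac{1}{132811} \approx 7.5295 \cdot 10^{-6}$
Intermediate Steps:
$Y{\left(X,d \right)} = -4 + d$
$V{\left(f,c \right)} = -10 + 6 c + c f$ ($V{\left(f,c \right)} = -6 - \left(4 - 6 c - c f\right) = -6 + \left(-4 + 6 c + c f\right) = -10 + 6 c + c f$)
$u{\left(p,M \right)} = M \left(-4 + M\right)$ ($u{\left(p,M \right)} = M 1 \left(-4 + M\right) = M \left(-4 + M\right)$)
$\frac{1}{52726 + u{\left(V{\left(13,17 \right)},-281 \right)}} = \frac{1}{52726 - 281 \left(-4 - 281\right)} = \frac{1}{52726 - -80085} = \frac{1}{52726 + 80085} = \frac{1}{132811}$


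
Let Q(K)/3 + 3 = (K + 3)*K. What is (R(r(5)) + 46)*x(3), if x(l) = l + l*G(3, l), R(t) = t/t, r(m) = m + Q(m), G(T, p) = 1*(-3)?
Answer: -282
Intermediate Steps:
G(T, p) = -3
Q(K) = -9 + 3*K*(3 + K) (Q(K) = -9 + 3*((K + 3)*K) = -9 + 3*((3 + K)*K) = -9 + 3*(K*(3 + K)) = -9 + 3*K*(3 + K))
r(m) = -9 + 3*m² + 10*m (r(m) = m + (-9 + 3*m² + 9*m) = -9 + 3*m² + 10*m)
R(t) = 1
x(l) = -2*l (x(l) = l + l*(-3) = l - 3*l = -2*l)
(R(r(5)) + 46)*x(3) = (1 + 46)*(-2*3) = 47*(-6) = -282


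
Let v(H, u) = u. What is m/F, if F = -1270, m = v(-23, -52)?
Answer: 26/635 ≈ 0.040945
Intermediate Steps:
m = -52
m/F = -52/(-1270) = -52*(-1/1270) = 26/635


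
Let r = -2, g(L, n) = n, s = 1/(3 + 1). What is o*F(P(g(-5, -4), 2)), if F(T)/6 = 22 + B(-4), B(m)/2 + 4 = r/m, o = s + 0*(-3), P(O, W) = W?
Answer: 45/2 ≈ 22.500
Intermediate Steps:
s = ¼ (s = 1/4 = ¼ ≈ 0.25000)
o = ¼ (o = ¼ + 0*(-3) = ¼ + 0 = ¼ ≈ 0.25000)
B(m) = -8 - 4/m (B(m) = -8 + 2*(-2/m) = -8 - 4/m)
F(T) = 90 (F(T) = 6*(22 + (-8 - 4/(-4))) = 6*(22 + (-8 - 4*(-¼))) = 6*(22 + (-8 + 1)) = 6*(22 - 7) = 6*15 = 90)
o*F(P(g(-5, -4), 2)) = (¼)*90 = 45/2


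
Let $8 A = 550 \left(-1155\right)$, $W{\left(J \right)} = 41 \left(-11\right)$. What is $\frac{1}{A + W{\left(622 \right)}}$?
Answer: $- \frac{4}{319429} \approx -1.2522 \cdot 10^{-5}$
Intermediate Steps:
$W{\left(J \right)} = -451$
$A = - \frac{317625}{4}$ ($A = \frac{550 \left(-1155\right)}{8} = \frac{1}{8} \left(-635250\right) = - \frac{317625}{4} \approx -79406.0$)
$\frac{1}{A + W{\left(622 \right)}} = \frac{1}{- \frac{317625}{4} - 451} = \frac{1}{- \frac{319429}{4}} = - \frac{4}{319429}$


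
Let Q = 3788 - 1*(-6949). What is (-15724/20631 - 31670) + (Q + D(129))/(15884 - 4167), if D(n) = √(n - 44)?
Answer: -7655660356151/241733427 + √85/11717 ≈ -31670.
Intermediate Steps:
Q = 10737 (Q = 3788 + 6949 = 10737)
D(n) = √(-44 + n)
(-15724/20631 - 31670) + (Q + D(129))/(15884 - 4167) = (-15724/20631 - 31670) + (10737 + √(-44 + 129))/(15884 - 4167) = (-15724*1/20631 - 31670) + (10737 + √85)/11717 = (-15724/20631 - 31670) + (10737 + √85)*(1/11717) = -653399494/20631 + (10737/11717 + √85/11717) = -7655660356151/241733427 + √85/11717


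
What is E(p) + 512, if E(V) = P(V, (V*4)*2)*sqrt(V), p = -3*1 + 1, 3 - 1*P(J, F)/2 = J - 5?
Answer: 512 + 20*I*sqrt(2) ≈ 512.0 + 28.284*I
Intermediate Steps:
P(J, F) = 16 - 2*J (P(J, F) = 6 - 2*(J - 5) = 6 - 2*(-5 + J) = 6 + (10 - 2*J) = 16 - 2*J)
p = -2 (p = -3 + 1 = -2)
E(V) = sqrt(V)*(16 - 2*V) (E(V) = (16 - 2*V)*sqrt(V) = sqrt(V)*(16 - 2*V))
E(p) + 512 = 2*sqrt(-2)*(8 - 1*(-2)) + 512 = 2*(I*sqrt(2))*(8 + 2) + 512 = 2*(I*sqrt(2))*10 + 512 = 20*I*sqrt(2) + 512 = 512 + 20*I*sqrt(2)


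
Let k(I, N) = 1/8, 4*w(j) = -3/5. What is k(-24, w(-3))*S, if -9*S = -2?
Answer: 1/36 ≈ 0.027778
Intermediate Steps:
S = 2/9 (S = -1/9*(-2) = 2/9 ≈ 0.22222)
w(j) = -3/20 (w(j) = (-3/5)/4 = (-3*1/5)/4 = (1/4)*(-3/5) = -3/20)
k(I, N) = 1/8
k(-24, w(-3))*S = (1/8)*(2/9) = 1/36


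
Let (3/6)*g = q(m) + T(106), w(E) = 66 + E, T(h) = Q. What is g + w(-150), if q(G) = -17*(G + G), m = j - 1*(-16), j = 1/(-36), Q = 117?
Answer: -8425/9 ≈ -936.11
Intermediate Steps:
T(h) = 117
j = -1/36 ≈ -0.027778
m = 575/36 (m = -1/36 - 1*(-16) = -1/36 + 16 = 575/36 ≈ 15.972)
q(G) = -34*G
g = -7669/9 (g = 2*(-34*575/36 + 117) = 2*(-9775/18 + 117) = 2*(-7669/18) = -7669/9 ≈ -852.11)
g + w(-150) = -7669/9 + (66 - 150) = -7669/9 - 84 = -8425/9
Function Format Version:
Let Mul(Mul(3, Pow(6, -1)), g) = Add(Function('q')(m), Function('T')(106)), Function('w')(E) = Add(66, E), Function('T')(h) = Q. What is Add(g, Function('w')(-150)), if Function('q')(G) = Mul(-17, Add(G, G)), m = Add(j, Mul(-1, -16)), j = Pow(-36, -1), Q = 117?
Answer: Rational(-8425, 9) ≈ -936.11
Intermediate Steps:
Function('T')(h) = 117
j = Rational(-1, 36) ≈ -0.027778
m = Rational(575, 36) (m = Add(Rational(-1, 36), Mul(-1, -16)) = Add(Rational(-1, 36), 16) = Rational(575, 36) ≈ 15.972)
Function('q')(G) = Mul(-34, G) (Function('q')(G) = Mul(-17, Mul(2, G)) = Mul(-34, G))
g = Rational(-7669, 9) (g = Mul(2, Add(Mul(-34, Rational(575, 36)), 117)) = Mul(2, Add(Rational(-9775, 18), 117)) = Mul(2, Rational(-7669, 18)) = Rational(-7669, 9) ≈ -852.11)
Add(g, Function('w')(-150)) = Add(Rational(-7669, 9), Add(66, -150)) = Add(Rational(-7669, 9), -84) = Rational(-8425, 9)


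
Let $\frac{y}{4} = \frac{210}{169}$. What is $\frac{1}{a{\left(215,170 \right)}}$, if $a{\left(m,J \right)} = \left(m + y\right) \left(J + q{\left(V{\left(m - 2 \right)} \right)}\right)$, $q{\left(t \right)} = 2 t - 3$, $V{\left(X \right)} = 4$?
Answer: $\frac{169}{6505625} \approx 2.5978 \cdot 10^{-5}$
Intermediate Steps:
$q{\left(t \right)} = -3 + 2 t$
$y = \frac{840}{169}$ ($y = 4 \cdot \frac{210}{169} = \frac{840}{169} \approx 4.9704$)
$a{\left(m,J \right)} = \left(5 + J\right) \left(\frac{840}{169} + m\right)$ ($a{\left(m,J \right)} = \left(m + \frac{840}{169}\right) \left(J + \left(-3 + 2 \cdot 4\right)\right) = \left(\frac{840}{169} + m\right) \left(J + \left(-3 + 8\right)\right) = \left(\frac{840}{169} + m\right) \left(J + 5\right) = \left(\frac{840}{169} + m\right) \left(5 + J\right) = \left(5 + J\right) \left(\frac{840}{169} + m\right)$)
$\frac{1}{a{\left(215,170 \right)}} = \frac{1}{\frac{4200}{169} + 5 \cdot 215 + \frac{840}{169} \cdot 170 + 170 \cdot 215} = \frac{1}{\frac{4200}{169} + 1075 + \frac{142800}{169} + 36550} = \frac{1}{\frac{6505625}{169}} = \frac{169}{6505625}$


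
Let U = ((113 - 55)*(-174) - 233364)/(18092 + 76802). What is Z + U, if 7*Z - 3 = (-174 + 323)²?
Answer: 150380156/47447 ≈ 3169.4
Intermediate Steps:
Z = 3172 (Z = 3/7 + (-174 + 323)²/7 = 3/7 + (⅐)*149² = 3/7 + (⅐)*22201 = 3/7 + 22201/7 = 3172)
U = -121728/47447 (U = (58*(-174) - 233364)/94894 = (-10092 - 233364)*(1/94894) = -243456*1/94894 = -121728/47447 ≈ -2.5656)
Z + U = 3172 - 121728/47447 = 150380156/47447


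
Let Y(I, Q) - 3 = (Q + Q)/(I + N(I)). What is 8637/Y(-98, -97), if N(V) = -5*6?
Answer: 552768/289 ≈ 1912.7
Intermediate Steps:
N(V) = -30
Y(I, Q) = 3 + 2*Q/(-30 + I) (Y(I, Q) = 3 + (Q + Q)/(I - 30) = 3 + (2*Q)/(-30 + I) = 3 + 2*Q/(-30 + I))
8637/Y(-98, -97) = 8637/(((-90 + 2*(-97) + 3*(-98))/(-30 - 98))) = 8637/(((-90 - 194 - 294)/(-128))) = 8637/((-1/128*(-578))) = 8637/(289/64) = 8637*(64/289) = 552768/289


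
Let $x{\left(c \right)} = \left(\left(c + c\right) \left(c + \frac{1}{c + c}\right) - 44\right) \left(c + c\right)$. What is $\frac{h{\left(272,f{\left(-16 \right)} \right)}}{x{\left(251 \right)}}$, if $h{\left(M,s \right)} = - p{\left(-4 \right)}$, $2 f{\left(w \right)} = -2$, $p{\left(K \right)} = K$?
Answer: $\frac{2}{31615709} \approx 6.326 \cdot 10^{-8}$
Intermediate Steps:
$f{\left(w \right)} = -1$ ($f{\left(w \right)} = \frac{1}{2} \left(-2\right) = -1$)
$x{\left(c \right)} = 2 c \left(-44 + 2 c \left(c + \frac{1}{2 c}\right)\right)$ ($x{\left(c \right)} = \left(2 c \left(c + \frac{1}{2 c}\right) - 44\right) 2 c = \left(-44 + 2 c \left(c + \frac{1}{2 c}\right)\right) 2 c = 2 c \left(-44 + 2 c \left(c + \frac{1}{2 c}\right)\right)$)
$h{\left(M,s \right)} = 4$ ($h{\left(M,s \right)} = \left(-1\right) \left(-4\right) = 4$)
$\frac{h{\left(272,f{\left(-16 \right)} \right)}}{x{\left(251 \right)}} = \frac{4}{\left(-86\right) 251 + 4 \cdot 251^{3}} = \frac{4}{-21586 + 4 \cdot 15813251} = \frac{4}{-21586 + 63253004} = \frac{4}{63231418} = 4 \cdot \frac{1}{63231418} = \frac{2}{31615709}$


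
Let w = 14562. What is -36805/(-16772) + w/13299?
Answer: 244567853/74350276 ≈ 3.2894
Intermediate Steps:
-36805/(-16772) + w/13299 = -36805/(-16772) + 14562/13299 = -36805*(-1/16772) + 14562*(1/13299) = 36805/16772 + 4854/4433 = 244567853/74350276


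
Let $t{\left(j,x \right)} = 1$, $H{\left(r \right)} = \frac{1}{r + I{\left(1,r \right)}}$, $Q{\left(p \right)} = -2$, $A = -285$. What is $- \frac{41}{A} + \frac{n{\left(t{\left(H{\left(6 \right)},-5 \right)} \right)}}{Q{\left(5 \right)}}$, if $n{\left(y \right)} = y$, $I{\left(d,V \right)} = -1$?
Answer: $- \frac{203}{570} \approx -0.35614$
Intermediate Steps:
$H{\left(r \right)} = \frac{1}{-1 + r}$ ($H{\left(r \right)} = \frac{1}{r - 1} = \frac{1}{-1 + r}$)
$- \frac{41}{A} + \frac{n{\left(t{\left(H{\left(6 \right)},-5 \right)} \right)}}{Q{\left(5 \right)}} = - \frac{41}{-285} + 1 \frac{1}{-2} = \left(-41\right) \left(- \frac{1}{285}\right) + 1 \left(- \frac{1}{2}\right) = \frac{41}{285} - \frac{1}{2} = - \frac{203}{570}$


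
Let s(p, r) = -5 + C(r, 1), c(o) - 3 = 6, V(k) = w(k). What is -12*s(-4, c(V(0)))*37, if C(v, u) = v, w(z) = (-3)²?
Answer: -1776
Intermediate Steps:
w(z) = 9
V(k) = 9
c(o) = 9 (c(o) = 3 + 6 = 9)
s(p, r) = -5 + r
-12*s(-4, c(V(0)))*37 = -12*(-5 + 9)*37 = -12*4*37 = -48*37 = -1776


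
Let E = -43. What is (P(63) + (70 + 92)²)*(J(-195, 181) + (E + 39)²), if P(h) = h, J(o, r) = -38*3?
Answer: -2578086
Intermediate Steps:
J(o, r) = -114
(P(63) + (70 + 92)²)*(J(-195, 181) + (E + 39)²) = (63 + (70 + 92)²)*(-114 + (-43 + 39)²) = (63 + 162²)*(-114 + (-4)²) = (63 + 26244)*(-114 + 16) = 26307*(-98) = -2578086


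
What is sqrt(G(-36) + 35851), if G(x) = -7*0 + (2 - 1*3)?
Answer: 5*sqrt(1434) ≈ 189.34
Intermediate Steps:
G(x) = -1 (G(x) = 0 + (2 - 3) = 0 - 1 = -1)
sqrt(G(-36) + 35851) = sqrt(-1 + 35851) = sqrt(35850) = 5*sqrt(1434)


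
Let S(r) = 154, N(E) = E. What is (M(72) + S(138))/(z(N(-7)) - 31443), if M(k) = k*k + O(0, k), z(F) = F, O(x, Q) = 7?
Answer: -1069/6290 ≈ -0.16995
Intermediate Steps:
M(k) = 7 + k² (M(k) = k*k + 7 = k² + 7 = 7 + k²)
(M(72) + S(138))/(z(N(-7)) - 31443) = ((7 + 72²) + 154)/(-7 - 31443) = ((7 + 5184) + 154)/(-31450) = (5191 + 154)*(-1/31450) = 5345*(-1/31450) = -1069/6290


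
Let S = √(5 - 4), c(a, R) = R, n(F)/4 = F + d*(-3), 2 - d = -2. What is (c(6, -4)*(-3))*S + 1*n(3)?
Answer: -24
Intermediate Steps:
d = 4 (d = 2 - 1*(-2) = 2 + 2 = 4)
n(F) = -48 + 4*F (n(F) = 4*(F + 4*(-3)) = 4*(F - 12) = 4*(-12 + F) = -48 + 4*F)
S = 1 (S = √1 = 1)
(c(6, -4)*(-3))*S + 1*n(3) = -4*(-3)*1 + 1*(-48 + 4*3) = 12*1 + 1*(-48 + 12) = 12 + 1*(-36) = 12 - 36 = -24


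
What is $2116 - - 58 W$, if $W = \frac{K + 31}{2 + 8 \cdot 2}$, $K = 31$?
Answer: $\frac{20842}{9} \approx 2315.8$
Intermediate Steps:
$W = \frac{31}{9}$ ($W = \frac{31 + 31}{2 + 8 \cdot 2} = \frac{62}{2 + 16} = \frac{62}{18} = 62 \cdot \frac{1}{18} = \frac{31}{9} \approx 3.4444$)
$2116 - - 58 W = 2116 - \left(-58\right) \frac{31}{9} = 2116 - - \frac{1798}{9} = 2116 + \frac{1798}{9} = \frac{20842}{9}$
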